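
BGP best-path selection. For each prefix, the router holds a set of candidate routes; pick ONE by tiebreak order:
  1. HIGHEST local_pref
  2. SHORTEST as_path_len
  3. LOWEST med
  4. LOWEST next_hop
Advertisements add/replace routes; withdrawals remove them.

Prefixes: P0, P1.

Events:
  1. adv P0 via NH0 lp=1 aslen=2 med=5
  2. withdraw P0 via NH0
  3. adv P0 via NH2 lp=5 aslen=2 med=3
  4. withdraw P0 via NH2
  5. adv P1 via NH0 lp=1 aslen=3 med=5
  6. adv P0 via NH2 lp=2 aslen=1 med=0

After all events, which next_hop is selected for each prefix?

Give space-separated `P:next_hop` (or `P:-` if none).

Op 1: best P0=NH0 P1=-
Op 2: best P0=- P1=-
Op 3: best P0=NH2 P1=-
Op 4: best P0=- P1=-
Op 5: best P0=- P1=NH0
Op 6: best P0=NH2 P1=NH0

Answer: P0:NH2 P1:NH0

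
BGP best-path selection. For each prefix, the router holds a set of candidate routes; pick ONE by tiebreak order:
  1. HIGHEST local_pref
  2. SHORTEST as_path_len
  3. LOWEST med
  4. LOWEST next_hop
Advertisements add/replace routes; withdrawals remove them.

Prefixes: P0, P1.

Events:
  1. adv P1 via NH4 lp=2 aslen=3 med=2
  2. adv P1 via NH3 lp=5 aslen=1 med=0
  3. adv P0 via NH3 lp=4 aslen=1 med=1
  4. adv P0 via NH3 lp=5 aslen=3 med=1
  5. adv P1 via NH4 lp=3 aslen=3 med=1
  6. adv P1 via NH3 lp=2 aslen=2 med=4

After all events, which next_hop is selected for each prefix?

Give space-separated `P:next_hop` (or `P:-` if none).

Op 1: best P0=- P1=NH4
Op 2: best P0=- P1=NH3
Op 3: best P0=NH3 P1=NH3
Op 4: best P0=NH3 P1=NH3
Op 5: best P0=NH3 P1=NH3
Op 6: best P0=NH3 P1=NH4

Answer: P0:NH3 P1:NH4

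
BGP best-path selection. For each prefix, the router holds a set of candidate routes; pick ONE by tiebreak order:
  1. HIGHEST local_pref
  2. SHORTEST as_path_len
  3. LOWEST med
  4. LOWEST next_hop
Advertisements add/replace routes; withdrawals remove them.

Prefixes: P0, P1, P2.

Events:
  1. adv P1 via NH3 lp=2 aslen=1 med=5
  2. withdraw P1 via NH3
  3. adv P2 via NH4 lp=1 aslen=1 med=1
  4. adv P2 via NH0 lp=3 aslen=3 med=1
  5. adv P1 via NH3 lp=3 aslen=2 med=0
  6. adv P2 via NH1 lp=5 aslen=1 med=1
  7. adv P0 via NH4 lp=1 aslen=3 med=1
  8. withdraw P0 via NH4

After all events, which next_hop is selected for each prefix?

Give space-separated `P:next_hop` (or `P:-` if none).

Answer: P0:- P1:NH3 P2:NH1

Derivation:
Op 1: best P0=- P1=NH3 P2=-
Op 2: best P0=- P1=- P2=-
Op 3: best P0=- P1=- P2=NH4
Op 4: best P0=- P1=- P2=NH0
Op 5: best P0=- P1=NH3 P2=NH0
Op 6: best P0=- P1=NH3 P2=NH1
Op 7: best P0=NH4 P1=NH3 P2=NH1
Op 8: best P0=- P1=NH3 P2=NH1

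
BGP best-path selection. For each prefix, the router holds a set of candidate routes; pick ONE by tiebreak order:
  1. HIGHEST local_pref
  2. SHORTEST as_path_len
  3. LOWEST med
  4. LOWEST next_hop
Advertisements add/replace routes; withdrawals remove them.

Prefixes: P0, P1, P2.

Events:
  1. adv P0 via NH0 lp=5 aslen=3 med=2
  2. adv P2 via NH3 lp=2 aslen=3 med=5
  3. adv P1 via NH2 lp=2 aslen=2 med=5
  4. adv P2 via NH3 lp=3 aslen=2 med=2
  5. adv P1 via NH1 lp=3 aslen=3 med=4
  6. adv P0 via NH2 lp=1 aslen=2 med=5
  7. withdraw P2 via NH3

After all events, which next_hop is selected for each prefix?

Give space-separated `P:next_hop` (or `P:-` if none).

Answer: P0:NH0 P1:NH1 P2:-

Derivation:
Op 1: best P0=NH0 P1=- P2=-
Op 2: best P0=NH0 P1=- P2=NH3
Op 3: best P0=NH0 P1=NH2 P2=NH3
Op 4: best P0=NH0 P1=NH2 P2=NH3
Op 5: best P0=NH0 P1=NH1 P2=NH3
Op 6: best P0=NH0 P1=NH1 P2=NH3
Op 7: best P0=NH0 P1=NH1 P2=-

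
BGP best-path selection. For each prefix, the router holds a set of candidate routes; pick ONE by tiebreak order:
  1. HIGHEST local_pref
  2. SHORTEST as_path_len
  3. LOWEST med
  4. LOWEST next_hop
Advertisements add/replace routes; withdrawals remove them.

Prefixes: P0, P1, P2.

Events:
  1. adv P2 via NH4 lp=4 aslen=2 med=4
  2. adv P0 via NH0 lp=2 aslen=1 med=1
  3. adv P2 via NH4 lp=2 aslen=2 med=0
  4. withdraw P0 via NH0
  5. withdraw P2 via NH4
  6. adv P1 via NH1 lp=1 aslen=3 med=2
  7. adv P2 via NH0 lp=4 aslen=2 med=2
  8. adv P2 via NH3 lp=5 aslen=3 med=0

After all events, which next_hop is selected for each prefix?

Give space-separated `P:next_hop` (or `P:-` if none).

Answer: P0:- P1:NH1 P2:NH3

Derivation:
Op 1: best P0=- P1=- P2=NH4
Op 2: best P0=NH0 P1=- P2=NH4
Op 3: best P0=NH0 P1=- P2=NH4
Op 4: best P0=- P1=- P2=NH4
Op 5: best P0=- P1=- P2=-
Op 6: best P0=- P1=NH1 P2=-
Op 7: best P0=- P1=NH1 P2=NH0
Op 8: best P0=- P1=NH1 P2=NH3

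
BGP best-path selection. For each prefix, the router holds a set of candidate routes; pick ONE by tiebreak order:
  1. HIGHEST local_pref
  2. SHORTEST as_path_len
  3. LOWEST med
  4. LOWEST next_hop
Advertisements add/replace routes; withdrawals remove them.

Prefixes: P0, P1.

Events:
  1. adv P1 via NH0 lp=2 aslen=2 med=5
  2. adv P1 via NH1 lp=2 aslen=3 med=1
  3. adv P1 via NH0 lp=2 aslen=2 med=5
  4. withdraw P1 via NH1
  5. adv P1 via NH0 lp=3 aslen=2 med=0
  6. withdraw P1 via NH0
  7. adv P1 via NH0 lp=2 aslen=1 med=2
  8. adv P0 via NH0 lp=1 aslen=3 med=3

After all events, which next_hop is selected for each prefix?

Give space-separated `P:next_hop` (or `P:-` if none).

Op 1: best P0=- P1=NH0
Op 2: best P0=- P1=NH0
Op 3: best P0=- P1=NH0
Op 4: best P0=- P1=NH0
Op 5: best P0=- P1=NH0
Op 6: best P0=- P1=-
Op 7: best P0=- P1=NH0
Op 8: best P0=NH0 P1=NH0

Answer: P0:NH0 P1:NH0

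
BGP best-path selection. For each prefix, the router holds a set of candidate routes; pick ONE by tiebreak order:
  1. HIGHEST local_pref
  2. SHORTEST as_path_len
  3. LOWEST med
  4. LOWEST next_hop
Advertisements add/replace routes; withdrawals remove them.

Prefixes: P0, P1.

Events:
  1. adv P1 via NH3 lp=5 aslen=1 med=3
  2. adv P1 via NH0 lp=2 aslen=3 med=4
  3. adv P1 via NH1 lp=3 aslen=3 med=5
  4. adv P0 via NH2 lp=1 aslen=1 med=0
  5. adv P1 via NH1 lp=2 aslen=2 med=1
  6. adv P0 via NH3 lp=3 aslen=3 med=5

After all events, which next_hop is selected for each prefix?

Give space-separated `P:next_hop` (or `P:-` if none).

Answer: P0:NH3 P1:NH3

Derivation:
Op 1: best P0=- P1=NH3
Op 2: best P0=- P1=NH3
Op 3: best P0=- P1=NH3
Op 4: best P0=NH2 P1=NH3
Op 5: best P0=NH2 P1=NH3
Op 6: best P0=NH3 P1=NH3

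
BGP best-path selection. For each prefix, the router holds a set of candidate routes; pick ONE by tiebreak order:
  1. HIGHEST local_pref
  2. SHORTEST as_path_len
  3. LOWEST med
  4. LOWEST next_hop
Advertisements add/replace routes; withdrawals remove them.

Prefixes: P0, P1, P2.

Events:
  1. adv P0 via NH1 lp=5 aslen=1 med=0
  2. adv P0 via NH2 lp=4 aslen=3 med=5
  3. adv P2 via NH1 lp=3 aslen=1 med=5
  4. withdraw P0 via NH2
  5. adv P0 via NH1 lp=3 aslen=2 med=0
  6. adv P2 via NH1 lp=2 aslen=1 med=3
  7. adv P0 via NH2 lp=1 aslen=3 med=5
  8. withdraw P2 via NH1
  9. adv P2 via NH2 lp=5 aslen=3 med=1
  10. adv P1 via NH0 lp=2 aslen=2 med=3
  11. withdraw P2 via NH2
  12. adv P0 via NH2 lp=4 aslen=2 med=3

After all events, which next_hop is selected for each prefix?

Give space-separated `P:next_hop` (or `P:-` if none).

Answer: P0:NH2 P1:NH0 P2:-

Derivation:
Op 1: best P0=NH1 P1=- P2=-
Op 2: best P0=NH1 P1=- P2=-
Op 3: best P0=NH1 P1=- P2=NH1
Op 4: best P0=NH1 P1=- P2=NH1
Op 5: best P0=NH1 P1=- P2=NH1
Op 6: best P0=NH1 P1=- P2=NH1
Op 7: best P0=NH1 P1=- P2=NH1
Op 8: best P0=NH1 P1=- P2=-
Op 9: best P0=NH1 P1=- P2=NH2
Op 10: best P0=NH1 P1=NH0 P2=NH2
Op 11: best P0=NH1 P1=NH0 P2=-
Op 12: best P0=NH2 P1=NH0 P2=-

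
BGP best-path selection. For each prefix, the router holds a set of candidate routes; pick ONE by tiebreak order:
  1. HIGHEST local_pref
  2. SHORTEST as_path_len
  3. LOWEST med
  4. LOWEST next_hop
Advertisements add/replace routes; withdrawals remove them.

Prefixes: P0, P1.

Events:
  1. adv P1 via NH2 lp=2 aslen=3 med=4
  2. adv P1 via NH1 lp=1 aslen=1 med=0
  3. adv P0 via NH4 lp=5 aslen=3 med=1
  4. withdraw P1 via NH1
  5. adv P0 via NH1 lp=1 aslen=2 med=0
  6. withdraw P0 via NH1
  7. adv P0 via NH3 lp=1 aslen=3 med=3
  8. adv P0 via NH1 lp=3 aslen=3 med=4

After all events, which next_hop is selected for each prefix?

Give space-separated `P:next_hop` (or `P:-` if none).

Answer: P0:NH4 P1:NH2

Derivation:
Op 1: best P0=- P1=NH2
Op 2: best P0=- P1=NH2
Op 3: best P0=NH4 P1=NH2
Op 4: best P0=NH4 P1=NH2
Op 5: best P0=NH4 P1=NH2
Op 6: best P0=NH4 P1=NH2
Op 7: best P0=NH4 P1=NH2
Op 8: best P0=NH4 P1=NH2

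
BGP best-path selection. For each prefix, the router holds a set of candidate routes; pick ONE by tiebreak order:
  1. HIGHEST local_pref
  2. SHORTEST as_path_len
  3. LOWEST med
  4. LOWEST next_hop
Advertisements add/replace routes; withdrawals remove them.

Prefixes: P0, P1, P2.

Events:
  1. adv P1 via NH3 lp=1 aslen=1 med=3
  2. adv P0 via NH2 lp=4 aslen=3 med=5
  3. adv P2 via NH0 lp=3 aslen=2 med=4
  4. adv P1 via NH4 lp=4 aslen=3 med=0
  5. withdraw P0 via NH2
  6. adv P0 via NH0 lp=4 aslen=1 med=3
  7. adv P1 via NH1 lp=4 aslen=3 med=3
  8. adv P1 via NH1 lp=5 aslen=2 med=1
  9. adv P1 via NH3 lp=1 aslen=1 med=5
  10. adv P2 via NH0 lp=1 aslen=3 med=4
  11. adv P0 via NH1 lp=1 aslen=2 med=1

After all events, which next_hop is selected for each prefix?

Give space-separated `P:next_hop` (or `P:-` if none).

Op 1: best P0=- P1=NH3 P2=-
Op 2: best P0=NH2 P1=NH3 P2=-
Op 3: best P0=NH2 P1=NH3 P2=NH0
Op 4: best P0=NH2 P1=NH4 P2=NH0
Op 5: best P0=- P1=NH4 P2=NH0
Op 6: best P0=NH0 P1=NH4 P2=NH0
Op 7: best P0=NH0 P1=NH4 P2=NH0
Op 8: best P0=NH0 P1=NH1 P2=NH0
Op 9: best P0=NH0 P1=NH1 P2=NH0
Op 10: best P0=NH0 P1=NH1 P2=NH0
Op 11: best P0=NH0 P1=NH1 P2=NH0

Answer: P0:NH0 P1:NH1 P2:NH0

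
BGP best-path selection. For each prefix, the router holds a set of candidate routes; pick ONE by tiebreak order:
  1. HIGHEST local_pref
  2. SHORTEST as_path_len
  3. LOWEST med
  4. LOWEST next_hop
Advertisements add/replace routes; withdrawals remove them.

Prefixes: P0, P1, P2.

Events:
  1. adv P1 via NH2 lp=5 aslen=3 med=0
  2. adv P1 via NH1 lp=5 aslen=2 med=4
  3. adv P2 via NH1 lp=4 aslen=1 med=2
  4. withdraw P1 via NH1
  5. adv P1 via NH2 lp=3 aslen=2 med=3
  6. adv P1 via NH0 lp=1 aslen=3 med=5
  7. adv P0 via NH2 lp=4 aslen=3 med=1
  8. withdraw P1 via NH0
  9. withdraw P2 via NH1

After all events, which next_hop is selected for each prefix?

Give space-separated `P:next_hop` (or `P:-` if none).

Answer: P0:NH2 P1:NH2 P2:-

Derivation:
Op 1: best P0=- P1=NH2 P2=-
Op 2: best P0=- P1=NH1 P2=-
Op 3: best P0=- P1=NH1 P2=NH1
Op 4: best P0=- P1=NH2 P2=NH1
Op 5: best P0=- P1=NH2 P2=NH1
Op 6: best P0=- P1=NH2 P2=NH1
Op 7: best P0=NH2 P1=NH2 P2=NH1
Op 8: best P0=NH2 P1=NH2 P2=NH1
Op 9: best P0=NH2 P1=NH2 P2=-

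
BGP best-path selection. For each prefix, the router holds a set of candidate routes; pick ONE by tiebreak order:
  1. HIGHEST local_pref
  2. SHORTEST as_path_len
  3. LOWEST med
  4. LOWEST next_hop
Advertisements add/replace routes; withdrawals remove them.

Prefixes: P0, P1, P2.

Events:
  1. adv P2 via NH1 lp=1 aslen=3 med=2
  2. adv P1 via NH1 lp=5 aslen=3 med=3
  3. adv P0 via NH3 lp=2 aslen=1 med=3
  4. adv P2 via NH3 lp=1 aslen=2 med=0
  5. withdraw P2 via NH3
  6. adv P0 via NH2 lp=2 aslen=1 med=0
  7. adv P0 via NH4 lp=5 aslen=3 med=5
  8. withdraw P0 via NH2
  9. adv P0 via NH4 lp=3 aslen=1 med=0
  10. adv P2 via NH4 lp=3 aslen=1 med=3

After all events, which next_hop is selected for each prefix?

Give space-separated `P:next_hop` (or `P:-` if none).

Answer: P0:NH4 P1:NH1 P2:NH4

Derivation:
Op 1: best P0=- P1=- P2=NH1
Op 2: best P0=- P1=NH1 P2=NH1
Op 3: best P0=NH3 P1=NH1 P2=NH1
Op 4: best P0=NH3 P1=NH1 P2=NH3
Op 5: best P0=NH3 P1=NH1 P2=NH1
Op 6: best P0=NH2 P1=NH1 P2=NH1
Op 7: best P0=NH4 P1=NH1 P2=NH1
Op 8: best P0=NH4 P1=NH1 P2=NH1
Op 9: best P0=NH4 P1=NH1 P2=NH1
Op 10: best P0=NH4 P1=NH1 P2=NH4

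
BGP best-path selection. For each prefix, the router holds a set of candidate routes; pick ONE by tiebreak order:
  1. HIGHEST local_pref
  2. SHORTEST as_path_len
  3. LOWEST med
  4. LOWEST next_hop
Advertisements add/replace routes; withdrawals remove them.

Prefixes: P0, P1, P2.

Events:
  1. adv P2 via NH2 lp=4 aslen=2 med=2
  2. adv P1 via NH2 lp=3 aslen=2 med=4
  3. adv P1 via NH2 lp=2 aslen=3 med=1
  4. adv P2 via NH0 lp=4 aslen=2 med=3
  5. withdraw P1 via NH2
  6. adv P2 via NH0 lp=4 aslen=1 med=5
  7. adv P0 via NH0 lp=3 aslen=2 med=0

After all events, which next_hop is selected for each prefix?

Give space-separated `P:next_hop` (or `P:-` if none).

Op 1: best P0=- P1=- P2=NH2
Op 2: best P0=- P1=NH2 P2=NH2
Op 3: best P0=- P1=NH2 P2=NH2
Op 4: best P0=- P1=NH2 P2=NH2
Op 5: best P0=- P1=- P2=NH2
Op 6: best P0=- P1=- P2=NH0
Op 7: best P0=NH0 P1=- P2=NH0

Answer: P0:NH0 P1:- P2:NH0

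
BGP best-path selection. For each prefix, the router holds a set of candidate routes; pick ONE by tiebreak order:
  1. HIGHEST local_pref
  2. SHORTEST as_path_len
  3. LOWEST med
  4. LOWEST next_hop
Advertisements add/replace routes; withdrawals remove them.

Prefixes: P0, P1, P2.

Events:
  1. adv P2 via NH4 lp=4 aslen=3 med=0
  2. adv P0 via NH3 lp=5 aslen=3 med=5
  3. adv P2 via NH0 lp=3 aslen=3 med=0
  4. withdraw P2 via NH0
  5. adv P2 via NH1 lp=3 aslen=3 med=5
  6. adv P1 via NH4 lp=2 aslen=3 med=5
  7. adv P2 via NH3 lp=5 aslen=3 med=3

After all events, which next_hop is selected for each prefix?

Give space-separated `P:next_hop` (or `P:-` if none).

Answer: P0:NH3 P1:NH4 P2:NH3

Derivation:
Op 1: best P0=- P1=- P2=NH4
Op 2: best P0=NH3 P1=- P2=NH4
Op 3: best P0=NH3 P1=- P2=NH4
Op 4: best P0=NH3 P1=- P2=NH4
Op 5: best P0=NH3 P1=- P2=NH4
Op 6: best P0=NH3 P1=NH4 P2=NH4
Op 7: best P0=NH3 P1=NH4 P2=NH3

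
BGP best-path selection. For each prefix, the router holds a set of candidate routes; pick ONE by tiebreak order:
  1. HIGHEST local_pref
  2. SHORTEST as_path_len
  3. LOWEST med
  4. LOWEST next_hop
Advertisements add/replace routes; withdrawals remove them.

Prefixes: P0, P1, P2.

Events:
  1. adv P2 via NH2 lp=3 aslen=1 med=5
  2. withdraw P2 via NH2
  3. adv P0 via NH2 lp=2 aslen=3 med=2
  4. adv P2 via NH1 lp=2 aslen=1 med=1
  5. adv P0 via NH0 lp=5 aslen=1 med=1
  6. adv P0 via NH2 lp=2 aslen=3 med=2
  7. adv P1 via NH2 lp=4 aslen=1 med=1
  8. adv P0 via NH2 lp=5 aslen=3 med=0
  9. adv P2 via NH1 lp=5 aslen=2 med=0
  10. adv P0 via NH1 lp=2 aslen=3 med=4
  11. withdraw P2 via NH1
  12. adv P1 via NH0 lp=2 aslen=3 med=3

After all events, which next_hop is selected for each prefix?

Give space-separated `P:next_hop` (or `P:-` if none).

Answer: P0:NH0 P1:NH2 P2:-

Derivation:
Op 1: best P0=- P1=- P2=NH2
Op 2: best P0=- P1=- P2=-
Op 3: best P0=NH2 P1=- P2=-
Op 4: best P0=NH2 P1=- P2=NH1
Op 5: best P0=NH0 P1=- P2=NH1
Op 6: best P0=NH0 P1=- P2=NH1
Op 7: best P0=NH0 P1=NH2 P2=NH1
Op 8: best P0=NH0 P1=NH2 P2=NH1
Op 9: best P0=NH0 P1=NH2 P2=NH1
Op 10: best P0=NH0 P1=NH2 P2=NH1
Op 11: best P0=NH0 P1=NH2 P2=-
Op 12: best P0=NH0 P1=NH2 P2=-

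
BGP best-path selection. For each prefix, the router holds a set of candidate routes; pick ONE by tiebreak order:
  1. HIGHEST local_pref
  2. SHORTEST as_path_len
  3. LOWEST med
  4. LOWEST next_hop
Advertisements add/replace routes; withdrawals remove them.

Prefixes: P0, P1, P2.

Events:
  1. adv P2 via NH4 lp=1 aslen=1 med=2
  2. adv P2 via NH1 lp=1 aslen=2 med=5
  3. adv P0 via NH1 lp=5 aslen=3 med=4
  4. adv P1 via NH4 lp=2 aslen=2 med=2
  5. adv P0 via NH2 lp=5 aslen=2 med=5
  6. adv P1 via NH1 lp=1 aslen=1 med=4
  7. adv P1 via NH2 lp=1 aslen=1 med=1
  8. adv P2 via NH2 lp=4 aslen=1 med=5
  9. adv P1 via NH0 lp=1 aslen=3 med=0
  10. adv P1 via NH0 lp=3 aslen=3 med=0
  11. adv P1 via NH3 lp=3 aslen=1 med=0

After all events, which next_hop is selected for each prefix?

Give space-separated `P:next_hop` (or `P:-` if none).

Answer: P0:NH2 P1:NH3 P2:NH2

Derivation:
Op 1: best P0=- P1=- P2=NH4
Op 2: best P0=- P1=- P2=NH4
Op 3: best P0=NH1 P1=- P2=NH4
Op 4: best P0=NH1 P1=NH4 P2=NH4
Op 5: best P0=NH2 P1=NH4 P2=NH4
Op 6: best P0=NH2 P1=NH4 P2=NH4
Op 7: best P0=NH2 P1=NH4 P2=NH4
Op 8: best P0=NH2 P1=NH4 P2=NH2
Op 9: best P0=NH2 P1=NH4 P2=NH2
Op 10: best P0=NH2 P1=NH0 P2=NH2
Op 11: best P0=NH2 P1=NH3 P2=NH2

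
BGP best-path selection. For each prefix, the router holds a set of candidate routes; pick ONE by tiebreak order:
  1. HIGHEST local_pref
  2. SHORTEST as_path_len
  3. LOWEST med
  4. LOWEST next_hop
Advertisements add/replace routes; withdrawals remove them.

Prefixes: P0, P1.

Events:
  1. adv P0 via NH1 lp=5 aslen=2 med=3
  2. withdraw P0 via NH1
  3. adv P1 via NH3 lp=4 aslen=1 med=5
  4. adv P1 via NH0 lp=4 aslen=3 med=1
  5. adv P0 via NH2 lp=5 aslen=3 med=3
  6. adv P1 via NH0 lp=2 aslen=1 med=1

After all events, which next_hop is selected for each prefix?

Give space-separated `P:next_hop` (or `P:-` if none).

Op 1: best P0=NH1 P1=-
Op 2: best P0=- P1=-
Op 3: best P0=- P1=NH3
Op 4: best P0=- P1=NH3
Op 5: best P0=NH2 P1=NH3
Op 6: best P0=NH2 P1=NH3

Answer: P0:NH2 P1:NH3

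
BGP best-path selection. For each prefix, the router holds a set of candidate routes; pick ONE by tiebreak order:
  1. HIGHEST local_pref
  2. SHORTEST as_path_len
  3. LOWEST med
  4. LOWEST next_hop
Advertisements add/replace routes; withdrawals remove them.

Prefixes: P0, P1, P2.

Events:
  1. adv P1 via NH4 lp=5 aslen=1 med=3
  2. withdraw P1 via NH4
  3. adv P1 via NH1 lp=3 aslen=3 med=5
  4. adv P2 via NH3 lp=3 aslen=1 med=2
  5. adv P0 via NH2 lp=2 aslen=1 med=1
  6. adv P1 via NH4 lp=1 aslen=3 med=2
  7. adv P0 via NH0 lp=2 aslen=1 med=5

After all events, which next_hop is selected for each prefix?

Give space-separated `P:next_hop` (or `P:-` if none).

Answer: P0:NH2 P1:NH1 P2:NH3

Derivation:
Op 1: best P0=- P1=NH4 P2=-
Op 2: best P0=- P1=- P2=-
Op 3: best P0=- P1=NH1 P2=-
Op 4: best P0=- P1=NH1 P2=NH3
Op 5: best P0=NH2 P1=NH1 P2=NH3
Op 6: best P0=NH2 P1=NH1 P2=NH3
Op 7: best P0=NH2 P1=NH1 P2=NH3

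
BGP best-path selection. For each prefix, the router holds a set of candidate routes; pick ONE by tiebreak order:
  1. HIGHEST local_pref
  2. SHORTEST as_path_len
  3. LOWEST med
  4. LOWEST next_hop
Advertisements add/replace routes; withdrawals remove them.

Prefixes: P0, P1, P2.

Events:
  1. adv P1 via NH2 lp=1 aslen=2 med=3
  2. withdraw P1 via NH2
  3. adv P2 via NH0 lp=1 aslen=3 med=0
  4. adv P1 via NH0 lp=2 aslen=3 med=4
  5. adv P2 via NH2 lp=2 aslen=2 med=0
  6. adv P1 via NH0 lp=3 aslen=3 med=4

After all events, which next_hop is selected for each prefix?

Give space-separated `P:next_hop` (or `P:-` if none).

Op 1: best P0=- P1=NH2 P2=-
Op 2: best P0=- P1=- P2=-
Op 3: best P0=- P1=- P2=NH0
Op 4: best P0=- P1=NH0 P2=NH0
Op 5: best P0=- P1=NH0 P2=NH2
Op 6: best P0=- P1=NH0 P2=NH2

Answer: P0:- P1:NH0 P2:NH2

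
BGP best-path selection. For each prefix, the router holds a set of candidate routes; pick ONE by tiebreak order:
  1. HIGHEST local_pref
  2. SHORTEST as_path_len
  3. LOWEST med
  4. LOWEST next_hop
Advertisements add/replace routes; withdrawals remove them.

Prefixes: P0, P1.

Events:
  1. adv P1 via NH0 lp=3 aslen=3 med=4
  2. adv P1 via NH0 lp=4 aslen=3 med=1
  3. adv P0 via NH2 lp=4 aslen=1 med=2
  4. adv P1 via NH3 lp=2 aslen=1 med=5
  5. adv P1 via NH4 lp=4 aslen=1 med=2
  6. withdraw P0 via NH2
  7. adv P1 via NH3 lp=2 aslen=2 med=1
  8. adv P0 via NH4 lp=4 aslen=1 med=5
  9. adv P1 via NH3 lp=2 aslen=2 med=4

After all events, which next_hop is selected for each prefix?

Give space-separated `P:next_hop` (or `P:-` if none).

Op 1: best P0=- P1=NH0
Op 2: best P0=- P1=NH0
Op 3: best P0=NH2 P1=NH0
Op 4: best P0=NH2 P1=NH0
Op 5: best P0=NH2 P1=NH4
Op 6: best P0=- P1=NH4
Op 7: best P0=- P1=NH4
Op 8: best P0=NH4 P1=NH4
Op 9: best P0=NH4 P1=NH4

Answer: P0:NH4 P1:NH4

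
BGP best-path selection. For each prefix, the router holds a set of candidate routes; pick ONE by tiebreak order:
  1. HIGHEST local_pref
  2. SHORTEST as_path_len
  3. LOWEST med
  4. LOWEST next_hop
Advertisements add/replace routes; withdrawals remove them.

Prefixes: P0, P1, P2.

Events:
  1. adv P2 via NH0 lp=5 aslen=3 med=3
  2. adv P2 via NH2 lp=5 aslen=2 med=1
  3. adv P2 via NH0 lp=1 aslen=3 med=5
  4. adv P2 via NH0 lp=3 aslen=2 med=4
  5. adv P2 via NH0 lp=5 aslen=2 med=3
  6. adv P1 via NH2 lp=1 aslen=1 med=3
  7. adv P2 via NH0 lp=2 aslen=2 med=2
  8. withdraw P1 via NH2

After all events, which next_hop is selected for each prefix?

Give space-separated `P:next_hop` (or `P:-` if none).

Answer: P0:- P1:- P2:NH2

Derivation:
Op 1: best P0=- P1=- P2=NH0
Op 2: best P0=- P1=- P2=NH2
Op 3: best P0=- P1=- P2=NH2
Op 4: best P0=- P1=- P2=NH2
Op 5: best P0=- P1=- P2=NH2
Op 6: best P0=- P1=NH2 P2=NH2
Op 7: best P0=- P1=NH2 P2=NH2
Op 8: best P0=- P1=- P2=NH2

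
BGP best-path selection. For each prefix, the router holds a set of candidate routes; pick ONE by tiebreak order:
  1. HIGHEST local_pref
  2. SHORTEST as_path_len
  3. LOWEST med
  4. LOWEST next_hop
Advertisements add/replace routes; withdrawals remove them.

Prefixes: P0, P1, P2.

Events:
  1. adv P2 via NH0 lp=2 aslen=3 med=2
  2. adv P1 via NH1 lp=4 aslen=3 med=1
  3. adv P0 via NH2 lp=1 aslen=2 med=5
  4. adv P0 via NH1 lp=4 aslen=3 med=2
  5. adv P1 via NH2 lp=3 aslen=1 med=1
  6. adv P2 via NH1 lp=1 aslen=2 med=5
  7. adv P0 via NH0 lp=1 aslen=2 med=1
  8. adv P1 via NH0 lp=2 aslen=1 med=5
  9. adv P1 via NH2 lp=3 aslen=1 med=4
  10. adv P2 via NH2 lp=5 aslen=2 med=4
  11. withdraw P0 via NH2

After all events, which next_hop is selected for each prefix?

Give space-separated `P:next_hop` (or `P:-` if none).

Answer: P0:NH1 P1:NH1 P2:NH2

Derivation:
Op 1: best P0=- P1=- P2=NH0
Op 2: best P0=- P1=NH1 P2=NH0
Op 3: best P0=NH2 P1=NH1 P2=NH0
Op 4: best P0=NH1 P1=NH1 P2=NH0
Op 5: best P0=NH1 P1=NH1 P2=NH0
Op 6: best P0=NH1 P1=NH1 P2=NH0
Op 7: best P0=NH1 P1=NH1 P2=NH0
Op 8: best P0=NH1 P1=NH1 P2=NH0
Op 9: best P0=NH1 P1=NH1 P2=NH0
Op 10: best P0=NH1 P1=NH1 P2=NH2
Op 11: best P0=NH1 P1=NH1 P2=NH2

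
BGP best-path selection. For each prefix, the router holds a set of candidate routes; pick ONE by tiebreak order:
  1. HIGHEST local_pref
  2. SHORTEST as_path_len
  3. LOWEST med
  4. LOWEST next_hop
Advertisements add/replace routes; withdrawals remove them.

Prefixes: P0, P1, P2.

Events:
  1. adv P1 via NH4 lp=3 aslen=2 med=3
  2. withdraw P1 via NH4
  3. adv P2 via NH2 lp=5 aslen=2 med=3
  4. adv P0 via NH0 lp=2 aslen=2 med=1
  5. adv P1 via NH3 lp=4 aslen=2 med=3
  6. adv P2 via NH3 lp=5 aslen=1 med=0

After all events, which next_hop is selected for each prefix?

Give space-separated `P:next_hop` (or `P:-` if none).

Answer: P0:NH0 P1:NH3 P2:NH3

Derivation:
Op 1: best P0=- P1=NH4 P2=-
Op 2: best P0=- P1=- P2=-
Op 3: best P0=- P1=- P2=NH2
Op 4: best P0=NH0 P1=- P2=NH2
Op 5: best P0=NH0 P1=NH3 P2=NH2
Op 6: best P0=NH0 P1=NH3 P2=NH3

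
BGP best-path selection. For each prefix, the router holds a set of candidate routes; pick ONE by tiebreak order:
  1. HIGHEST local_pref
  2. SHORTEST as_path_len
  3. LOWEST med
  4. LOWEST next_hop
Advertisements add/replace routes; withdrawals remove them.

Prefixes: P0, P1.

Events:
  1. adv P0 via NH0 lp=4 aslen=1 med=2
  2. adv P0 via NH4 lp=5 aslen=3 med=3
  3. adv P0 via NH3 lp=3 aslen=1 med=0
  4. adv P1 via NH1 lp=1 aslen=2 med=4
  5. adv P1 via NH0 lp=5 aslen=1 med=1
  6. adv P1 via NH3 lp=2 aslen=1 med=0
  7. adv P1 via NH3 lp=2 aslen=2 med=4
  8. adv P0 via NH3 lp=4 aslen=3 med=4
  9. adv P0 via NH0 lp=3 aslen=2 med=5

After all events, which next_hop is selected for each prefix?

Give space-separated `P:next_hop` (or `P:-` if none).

Answer: P0:NH4 P1:NH0

Derivation:
Op 1: best P0=NH0 P1=-
Op 2: best P0=NH4 P1=-
Op 3: best P0=NH4 P1=-
Op 4: best P0=NH4 P1=NH1
Op 5: best P0=NH4 P1=NH0
Op 6: best P0=NH4 P1=NH0
Op 7: best P0=NH4 P1=NH0
Op 8: best P0=NH4 P1=NH0
Op 9: best P0=NH4 P1=NH0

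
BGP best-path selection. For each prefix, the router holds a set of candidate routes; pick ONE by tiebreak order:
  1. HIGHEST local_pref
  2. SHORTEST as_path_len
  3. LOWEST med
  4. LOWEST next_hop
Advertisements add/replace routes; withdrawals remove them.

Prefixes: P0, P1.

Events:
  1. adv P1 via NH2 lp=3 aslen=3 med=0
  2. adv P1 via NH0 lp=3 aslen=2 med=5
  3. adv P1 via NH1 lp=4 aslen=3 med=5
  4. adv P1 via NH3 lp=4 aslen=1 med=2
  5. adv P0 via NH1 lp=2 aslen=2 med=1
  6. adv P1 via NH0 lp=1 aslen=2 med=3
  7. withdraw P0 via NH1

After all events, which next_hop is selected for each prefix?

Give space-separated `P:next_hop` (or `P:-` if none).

Answer: P0:- P1:NH3

Derivation:
Op 1: best P0=- P1=NH2
Op 2: best P0=- P1=NH0
Op 3: best P0=- P1=NH1
Op 4: best P0=- P1=NH3
Op 5: best P0=NH1 P1=NH3
Op 6: best P0=NH1 P1=NH3
Op 7: best P0=- P1=NH3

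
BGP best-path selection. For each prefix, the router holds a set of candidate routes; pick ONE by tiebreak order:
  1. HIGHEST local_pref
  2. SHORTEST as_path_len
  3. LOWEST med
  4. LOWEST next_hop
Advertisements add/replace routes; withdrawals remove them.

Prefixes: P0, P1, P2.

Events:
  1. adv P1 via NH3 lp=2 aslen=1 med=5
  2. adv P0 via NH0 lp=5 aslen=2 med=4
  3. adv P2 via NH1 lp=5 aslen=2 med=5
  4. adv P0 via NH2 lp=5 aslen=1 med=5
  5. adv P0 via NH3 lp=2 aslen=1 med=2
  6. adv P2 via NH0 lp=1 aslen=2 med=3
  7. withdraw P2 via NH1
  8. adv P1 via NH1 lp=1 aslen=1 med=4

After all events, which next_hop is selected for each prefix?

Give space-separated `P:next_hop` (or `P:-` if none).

Op 1: best P0=- P1=NH3 P2=-
Op 2: best P0=NH0 P1=NH3 P2=-
Op 3: best P0=NH0 P1=NH3 P2=NH1
Op 4: best P0=NH2 P1=NH3 P2=NH1
Op 5: best P0=NH2 P1=NH3 P2=NH1
Op 6: best P0=NH2 P1=NH3 P2=NH1
Op 7: best P0=NH2 P1=NH3 P2=NH0
Op 8: best P0=NH2 P1=NH3 P2=NH0

Answer: P0:NH2 P1:NH3 P2:NH0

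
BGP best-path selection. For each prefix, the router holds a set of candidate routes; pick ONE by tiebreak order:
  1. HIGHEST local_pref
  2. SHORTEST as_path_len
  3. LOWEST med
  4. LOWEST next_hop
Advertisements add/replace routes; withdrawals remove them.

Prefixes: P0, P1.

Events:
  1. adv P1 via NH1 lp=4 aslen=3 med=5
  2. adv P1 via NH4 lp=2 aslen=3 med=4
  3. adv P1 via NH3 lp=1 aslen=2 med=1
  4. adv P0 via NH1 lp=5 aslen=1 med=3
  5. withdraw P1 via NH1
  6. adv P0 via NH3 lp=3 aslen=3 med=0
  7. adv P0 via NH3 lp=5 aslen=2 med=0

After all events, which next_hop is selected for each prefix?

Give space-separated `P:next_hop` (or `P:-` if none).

Answer: P0:NH1 P1:NH4

Derivation:
Op 1: best P0=- P1=NH1
Op 2: best P0=- P1=NH1
Op 3: best P0=- P1=NH1
Op 4: best P0=NH1 P1=NH1
Op 5: best P0=NH1 P1=NH4
Op 6: best P0=NH1 P1=NH4
Op 7: best P0=NH1 P1=NH4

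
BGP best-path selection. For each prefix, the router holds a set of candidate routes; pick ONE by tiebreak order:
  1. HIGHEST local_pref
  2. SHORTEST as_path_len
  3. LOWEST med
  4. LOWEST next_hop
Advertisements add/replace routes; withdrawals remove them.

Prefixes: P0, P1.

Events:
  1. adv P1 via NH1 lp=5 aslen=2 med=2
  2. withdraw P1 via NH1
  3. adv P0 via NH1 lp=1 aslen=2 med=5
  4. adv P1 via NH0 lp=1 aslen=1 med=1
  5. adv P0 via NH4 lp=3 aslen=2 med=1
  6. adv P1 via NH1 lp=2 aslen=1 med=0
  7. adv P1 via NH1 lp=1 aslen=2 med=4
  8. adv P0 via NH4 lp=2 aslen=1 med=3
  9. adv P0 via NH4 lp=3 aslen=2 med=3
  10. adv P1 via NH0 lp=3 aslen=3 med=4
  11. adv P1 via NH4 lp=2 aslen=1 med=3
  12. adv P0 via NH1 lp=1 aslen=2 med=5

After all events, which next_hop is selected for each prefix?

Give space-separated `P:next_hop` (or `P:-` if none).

Answer: P0:NH4 P1:NH0

Derivation:
Op 1: best P0=- P1=NH1
Op 2: best P0=- P1=-
Op 3: best P0=NH1 P1=-
Op 4: best P0=NH1 P1=NH0
Op 5: best P0=NH4 P1=NH0
Op 6: best P0=NH4 P1=NH1
Op 7: best P0=NH4 P1=NH0
Op 8: best P0=NH4 P1=NH0
Op 9: best P0=NH4 P1=NH0
Op 10: best P0=NH4 P1=NH0
Op 11: best P0=NH4 P1=NH0
Op 12: best P0=NH4 P1=NH0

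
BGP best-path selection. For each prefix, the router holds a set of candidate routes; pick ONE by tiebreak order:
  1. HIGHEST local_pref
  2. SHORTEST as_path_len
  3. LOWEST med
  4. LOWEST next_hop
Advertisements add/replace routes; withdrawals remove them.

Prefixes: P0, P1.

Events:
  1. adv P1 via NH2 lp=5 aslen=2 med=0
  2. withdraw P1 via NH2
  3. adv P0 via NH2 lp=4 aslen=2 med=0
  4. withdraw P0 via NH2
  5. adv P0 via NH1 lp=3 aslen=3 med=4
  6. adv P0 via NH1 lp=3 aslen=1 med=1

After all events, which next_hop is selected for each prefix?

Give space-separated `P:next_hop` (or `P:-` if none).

Answer: P0:NH1 P1:-

Derivation:
Op 1: best P0=- P1=NH2
Op 2: best P0=- P1=-
Op 3: best P0=NH2 P1=-
Op 4: best P0=- P1=-
Op 5: best P0=NH1 P1=-
Op 6: best P0=NH1 P1=-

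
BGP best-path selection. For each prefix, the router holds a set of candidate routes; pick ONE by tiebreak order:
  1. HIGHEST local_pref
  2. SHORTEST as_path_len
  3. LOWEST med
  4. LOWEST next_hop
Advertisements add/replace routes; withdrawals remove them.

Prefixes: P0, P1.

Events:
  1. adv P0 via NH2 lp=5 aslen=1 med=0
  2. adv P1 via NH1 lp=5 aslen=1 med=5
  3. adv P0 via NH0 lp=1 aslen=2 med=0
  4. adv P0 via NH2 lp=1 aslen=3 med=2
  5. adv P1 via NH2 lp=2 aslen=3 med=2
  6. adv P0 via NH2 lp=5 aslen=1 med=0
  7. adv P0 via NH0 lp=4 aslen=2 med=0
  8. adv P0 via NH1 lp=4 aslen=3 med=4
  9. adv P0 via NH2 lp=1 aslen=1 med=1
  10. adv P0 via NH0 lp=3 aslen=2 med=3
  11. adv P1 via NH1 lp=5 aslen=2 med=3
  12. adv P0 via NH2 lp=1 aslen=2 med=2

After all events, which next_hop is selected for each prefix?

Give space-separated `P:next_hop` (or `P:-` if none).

Answer: P0:NH1 P1:NH1

Derivation:
Op 1: best P0=NH2 P1=-
Op 2: best P0=NH2 P1=NH1
Op 3: best P0=NH2 P1=NH1
Op 4: best P0=NH0 P1=NH1
Op 5: best P0=NH0 P1=NH1
Op 6: best P0=NH2 P1=NH1
Op 7: best P0=NH2 P1=NH1
Op 8: best P0=NH2 P1=NH1
Op 9: best P0=NH0 P1=NH1
Op 10: best P0=NH1 P1=NH1
Op 11: best P0=NH1 P1=NH1
Op 12: best P0=NH1 P1=NH1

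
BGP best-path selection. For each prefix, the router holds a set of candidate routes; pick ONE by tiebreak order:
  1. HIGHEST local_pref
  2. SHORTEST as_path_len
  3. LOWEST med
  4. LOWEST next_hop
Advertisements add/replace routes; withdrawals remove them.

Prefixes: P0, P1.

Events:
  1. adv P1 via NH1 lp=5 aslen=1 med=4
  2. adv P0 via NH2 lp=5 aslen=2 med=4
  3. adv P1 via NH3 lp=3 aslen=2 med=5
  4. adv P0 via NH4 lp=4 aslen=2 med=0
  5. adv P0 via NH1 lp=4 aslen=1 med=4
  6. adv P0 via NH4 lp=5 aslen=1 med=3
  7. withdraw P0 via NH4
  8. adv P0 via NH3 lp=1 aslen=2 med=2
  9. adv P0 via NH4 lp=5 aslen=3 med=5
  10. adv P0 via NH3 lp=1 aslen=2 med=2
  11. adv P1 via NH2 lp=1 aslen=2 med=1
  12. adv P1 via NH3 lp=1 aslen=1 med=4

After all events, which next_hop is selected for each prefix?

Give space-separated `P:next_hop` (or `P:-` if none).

Op 1: best P0=- P1=NH1
Op 2: best P0=NH2 P1=NH1
Op 3: best P0=NH2 P1=NH1
Op 4: best P0=NH2 P1=NH1
Op 5: best P0=NH2 P1=NH1
Op 6: best P0=NH4 P1=NH1
Op 7: best P0=NH2 P1=NH1
Op 8: best P0=NH2 P1=NH1
Op 9: best P0=NH2 P1=NH1
Op 10: best P0=NH2 P1=NH1
Op 11: best P0=NH2 P1=NH1
Op 12: best P0=NH2 P1=NH1

Answer: P0:NH2 P1:NH1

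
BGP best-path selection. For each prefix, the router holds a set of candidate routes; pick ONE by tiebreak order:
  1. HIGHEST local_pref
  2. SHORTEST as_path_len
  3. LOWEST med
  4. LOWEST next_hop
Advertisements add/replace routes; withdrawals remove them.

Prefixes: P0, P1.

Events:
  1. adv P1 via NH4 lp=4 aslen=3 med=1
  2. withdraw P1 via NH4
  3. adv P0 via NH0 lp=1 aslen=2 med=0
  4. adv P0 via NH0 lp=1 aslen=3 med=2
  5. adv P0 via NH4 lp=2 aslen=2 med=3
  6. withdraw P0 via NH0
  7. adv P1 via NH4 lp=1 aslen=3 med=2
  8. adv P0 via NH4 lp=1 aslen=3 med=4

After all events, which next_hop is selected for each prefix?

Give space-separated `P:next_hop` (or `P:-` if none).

Op 1: best P0=- P1=NH4
Op 2: best P0=- P1=-
Op 3: best P0=NH0 P1=-
Op 4: best P0=NH0 P1=-
Op 5: best P0=NH4 P1=-
Op 6: best P0=NH4 P1=-
Op 7: best P0=NH4 P1=NH4
Op 8: best P0=NH4 P1=NH4

Answer: P0:NH4 P1:NH4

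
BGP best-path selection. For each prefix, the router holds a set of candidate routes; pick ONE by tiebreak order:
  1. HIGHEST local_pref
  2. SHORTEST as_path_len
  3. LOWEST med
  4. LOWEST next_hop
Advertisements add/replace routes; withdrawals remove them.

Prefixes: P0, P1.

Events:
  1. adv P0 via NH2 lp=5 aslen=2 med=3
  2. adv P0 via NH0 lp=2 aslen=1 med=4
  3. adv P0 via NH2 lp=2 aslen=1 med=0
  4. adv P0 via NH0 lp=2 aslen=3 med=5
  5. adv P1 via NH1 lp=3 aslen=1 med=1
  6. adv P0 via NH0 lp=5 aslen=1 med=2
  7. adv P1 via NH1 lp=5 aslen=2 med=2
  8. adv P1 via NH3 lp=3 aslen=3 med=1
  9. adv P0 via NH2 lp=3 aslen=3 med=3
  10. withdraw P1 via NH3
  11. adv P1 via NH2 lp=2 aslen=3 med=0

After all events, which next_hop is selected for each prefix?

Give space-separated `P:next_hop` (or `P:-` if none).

Answer: P0:NH0 P1:NH1

Derivation:
Op 1: best P0=NH2 P1=-
Op 2: best P0=NH2 P1=-
Op 3: best P0=NH2 P1=-
Op 4: best P0=NH2 P1=-
Op 5: best P0=NH2 P1=NH1
Op 6: best P0=NH0 P1=NH1
Op 7: best P0=NH0 P1=NH1
Op 8: best P0=NH0 P1=NH1
Op 9: best P0=NH0 P1=NH1
Op 10: best P0=NH0 P1=NH1
Op 11: best P0=NH0 P1=NH1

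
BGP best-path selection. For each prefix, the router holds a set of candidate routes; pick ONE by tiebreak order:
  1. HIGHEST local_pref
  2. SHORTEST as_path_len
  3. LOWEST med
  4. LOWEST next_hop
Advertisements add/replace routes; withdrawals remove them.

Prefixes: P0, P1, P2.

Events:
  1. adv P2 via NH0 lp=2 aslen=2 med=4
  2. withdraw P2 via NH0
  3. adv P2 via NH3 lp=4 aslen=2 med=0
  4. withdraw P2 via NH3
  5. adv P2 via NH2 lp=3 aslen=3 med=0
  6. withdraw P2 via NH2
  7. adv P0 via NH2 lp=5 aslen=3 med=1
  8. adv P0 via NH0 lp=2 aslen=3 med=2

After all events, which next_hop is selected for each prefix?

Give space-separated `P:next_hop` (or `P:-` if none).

Op 1: best P0=- P1=- P2=NH0
Op 2: best P0=- P1=- P2=-
Op 3: best P0=- P1=- P2=NH3
Op 4: best P0=- P1=- P2=-
Op 5: best P0=- P1=- P2=NH2
Op 6: best P0=- P1=- P2=-
Op 7: best P0=NH2 P1=- P2=-
Op 8: best P0=NH2 P1=- P2=-

Answer: P0:NH2 P1:- P2:-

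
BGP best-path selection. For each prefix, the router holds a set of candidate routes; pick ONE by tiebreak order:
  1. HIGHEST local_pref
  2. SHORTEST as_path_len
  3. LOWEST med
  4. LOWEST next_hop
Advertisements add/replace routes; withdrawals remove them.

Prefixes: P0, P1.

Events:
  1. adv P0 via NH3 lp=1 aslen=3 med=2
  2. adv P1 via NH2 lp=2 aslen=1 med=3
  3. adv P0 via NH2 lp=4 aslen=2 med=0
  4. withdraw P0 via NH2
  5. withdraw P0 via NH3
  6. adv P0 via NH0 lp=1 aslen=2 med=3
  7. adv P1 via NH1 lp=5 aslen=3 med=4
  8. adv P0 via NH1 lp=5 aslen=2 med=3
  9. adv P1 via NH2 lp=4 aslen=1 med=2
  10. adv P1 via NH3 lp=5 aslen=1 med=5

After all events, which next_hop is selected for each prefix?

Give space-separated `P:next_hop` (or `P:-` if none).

Answer: P0:NH1 P1:NH3

Derivation:
Op 1: best P0=NH3 P1=-
Op 2: best P0=NH3 P1=NH2
Op 3: best P0=NH2 P1=NH2
Op 4: best P0=NH3 P1=NH2
Op 5: best P0=- P1=NH2
Op 6: best P0=NH0 P1=NH2
Op 7: best P0=NH0 P1=NH1
Op 8: best P0=NH1 P1=NH1
Op 9: best P0=NH1 P1=NH1
Op 10: best P0=NH1 P1=NH3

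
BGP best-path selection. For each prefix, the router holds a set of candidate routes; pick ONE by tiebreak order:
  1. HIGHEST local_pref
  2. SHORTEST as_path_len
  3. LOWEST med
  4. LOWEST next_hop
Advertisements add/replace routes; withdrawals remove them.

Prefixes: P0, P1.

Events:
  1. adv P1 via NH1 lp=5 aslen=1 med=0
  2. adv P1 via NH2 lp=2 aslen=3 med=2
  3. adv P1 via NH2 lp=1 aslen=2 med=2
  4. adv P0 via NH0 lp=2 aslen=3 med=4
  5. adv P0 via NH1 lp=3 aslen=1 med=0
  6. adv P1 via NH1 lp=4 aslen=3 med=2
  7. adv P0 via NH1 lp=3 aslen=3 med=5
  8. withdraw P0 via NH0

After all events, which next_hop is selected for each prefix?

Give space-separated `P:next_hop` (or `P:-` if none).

Op 1: best P0=- P1=NH1
Op 2: best P0=- P1=NH1
Op 3: best P0=- P1=NH1
Op 4: best P0=NH0 P1=NH1
Op 5: best P0=NH1 P1=NH1
Op 6: best P0=NH1 P1=NH1
Op 7: best P0=NH1 P1=NH1
Op 8: best P0=NH1 P1=NH1

Answer: P0:NH1 P1:NH1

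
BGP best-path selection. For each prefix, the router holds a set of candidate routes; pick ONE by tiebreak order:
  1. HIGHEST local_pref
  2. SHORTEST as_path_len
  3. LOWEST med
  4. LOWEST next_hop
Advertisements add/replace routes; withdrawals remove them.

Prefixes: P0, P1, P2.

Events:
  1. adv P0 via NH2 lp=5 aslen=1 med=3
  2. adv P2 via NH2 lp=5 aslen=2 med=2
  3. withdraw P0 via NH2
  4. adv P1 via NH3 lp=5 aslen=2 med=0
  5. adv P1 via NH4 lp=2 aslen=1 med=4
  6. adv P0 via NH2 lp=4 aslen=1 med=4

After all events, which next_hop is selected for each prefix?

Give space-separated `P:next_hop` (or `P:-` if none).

Answer: P0:NH2 P1:NH3 P2:NH2

Derivation:
Op 1: best P0=NH2 P1=- P2=-
Op 2: best P0=NH2 P1=- P2=NH2
Op 3: best P0=- P1=- P2=NH2
Op 4: best P0=- P1=NH3 P2=NH2
Op 5: best P0=- P1=NH3 P2=NH2
Op 6: best P0=NH2 P1=NH3 P2=NH2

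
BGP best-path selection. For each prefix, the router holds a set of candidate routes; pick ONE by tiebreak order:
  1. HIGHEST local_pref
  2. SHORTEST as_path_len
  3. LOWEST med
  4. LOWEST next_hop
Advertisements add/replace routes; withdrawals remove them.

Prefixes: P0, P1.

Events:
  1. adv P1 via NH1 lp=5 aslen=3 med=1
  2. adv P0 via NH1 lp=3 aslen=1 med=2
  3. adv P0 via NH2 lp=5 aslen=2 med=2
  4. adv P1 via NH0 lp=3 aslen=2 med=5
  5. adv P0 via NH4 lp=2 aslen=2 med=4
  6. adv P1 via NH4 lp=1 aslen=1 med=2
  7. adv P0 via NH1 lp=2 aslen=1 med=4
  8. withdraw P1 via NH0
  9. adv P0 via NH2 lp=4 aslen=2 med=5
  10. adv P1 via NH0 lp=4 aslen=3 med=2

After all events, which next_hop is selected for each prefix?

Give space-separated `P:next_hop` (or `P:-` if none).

Answer: P0:NH2 P1:NH1

Derivation:
Op 1: best P0=- P1=NH1
Op 2: best P0=NH1 P1=NH1
Op 3: best P0=NH2 P1=NH1
Op 4: best P0=NH2 P1=NH1
Op 5: best P0=NH2 P1=NH1
Op 6: best P0=NH2 P1=NH1
Op 7: best P0=NH2 P1=NH1
Op 8: best P0=NH2 P1=NH1
Op 9: best P0=NH2 P1=NH1
Op 10: best P0=NH2 P1=NH1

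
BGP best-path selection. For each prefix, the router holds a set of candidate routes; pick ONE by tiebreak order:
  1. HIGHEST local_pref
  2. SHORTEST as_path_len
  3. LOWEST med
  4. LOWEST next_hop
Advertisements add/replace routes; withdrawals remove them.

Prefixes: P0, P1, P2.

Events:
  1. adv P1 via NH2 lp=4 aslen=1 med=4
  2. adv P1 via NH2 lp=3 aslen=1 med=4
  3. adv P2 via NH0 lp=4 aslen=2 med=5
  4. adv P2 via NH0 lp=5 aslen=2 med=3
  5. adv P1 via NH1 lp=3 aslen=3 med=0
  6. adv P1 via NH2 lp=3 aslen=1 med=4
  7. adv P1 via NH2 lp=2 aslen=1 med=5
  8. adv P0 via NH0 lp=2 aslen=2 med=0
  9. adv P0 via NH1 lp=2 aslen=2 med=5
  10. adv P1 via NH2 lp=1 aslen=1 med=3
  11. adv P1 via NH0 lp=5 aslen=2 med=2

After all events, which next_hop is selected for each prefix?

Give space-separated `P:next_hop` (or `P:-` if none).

Op 1: best P0=- P1=NH2 P2=-
Op 2: best P0=- P1=NH2 P2=-
Op 3: best P0=- P1=NH2 P2=NH0
Op 4: best P0=- P1=NH2 P2=NH0
Op 5: best P0=- P1=NH2 P2=NH0
Op 6: best P0=- P1=NH2 P2=NH0
Op 7: best P0=- P1=NH1 P2=NH0
Op 8: best P0=NH0 P1=NH1 P2=NH0
Op 9: best P0=NH0 P1=NH1 P2=NH0
Op 10: best P0=NH0 P1=NH1 P2=NH0
Op 11: best P0=NH0 P1=NH0 P2=NH0

Answer: P0:NH0 P1:NH0 P2:NH0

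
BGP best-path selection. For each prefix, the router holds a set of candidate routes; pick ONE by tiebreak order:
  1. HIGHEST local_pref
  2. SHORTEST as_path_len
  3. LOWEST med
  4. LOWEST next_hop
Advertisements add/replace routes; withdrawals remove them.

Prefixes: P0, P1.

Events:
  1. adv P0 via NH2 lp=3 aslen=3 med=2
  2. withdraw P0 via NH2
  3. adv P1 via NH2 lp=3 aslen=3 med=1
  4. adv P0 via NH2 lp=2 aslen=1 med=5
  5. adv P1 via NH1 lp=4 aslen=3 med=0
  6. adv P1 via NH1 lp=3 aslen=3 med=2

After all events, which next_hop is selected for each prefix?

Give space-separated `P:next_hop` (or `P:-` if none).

Answer: P0:NH2 P1:NH2

Derivation:
Op 1: best P0=NH2 P1=-
Op 2: best P0=- P1=-
Op 3: best P0=- P1=NH2
Op 4: best P0=NH2 P1=NH2
Op 5: best P0=NH2 P1=NH1
Op 6: best P0=NH2 P1=NH2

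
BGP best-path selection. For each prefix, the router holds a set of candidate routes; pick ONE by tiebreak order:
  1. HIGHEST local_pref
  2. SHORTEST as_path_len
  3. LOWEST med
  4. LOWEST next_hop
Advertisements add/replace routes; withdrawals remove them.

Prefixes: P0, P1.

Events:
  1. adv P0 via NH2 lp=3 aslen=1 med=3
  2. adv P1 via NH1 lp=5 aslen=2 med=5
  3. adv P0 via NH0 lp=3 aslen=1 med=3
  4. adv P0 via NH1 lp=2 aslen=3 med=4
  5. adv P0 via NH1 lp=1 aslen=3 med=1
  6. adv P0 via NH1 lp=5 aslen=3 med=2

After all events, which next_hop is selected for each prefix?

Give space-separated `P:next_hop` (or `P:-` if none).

Op 1: best P0=NH2 P1=-
Op 2: best P0=NH2 P1=NH1
Op 3: best P0=NH0 P1=NH1
Op 4: best P0=NH0 P1=NH1
Op 5: best P0=NH0 P1=NH1
Op 6: best P0=NH1 P1=NH1

Answer: P0:NH1 P1:NH1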